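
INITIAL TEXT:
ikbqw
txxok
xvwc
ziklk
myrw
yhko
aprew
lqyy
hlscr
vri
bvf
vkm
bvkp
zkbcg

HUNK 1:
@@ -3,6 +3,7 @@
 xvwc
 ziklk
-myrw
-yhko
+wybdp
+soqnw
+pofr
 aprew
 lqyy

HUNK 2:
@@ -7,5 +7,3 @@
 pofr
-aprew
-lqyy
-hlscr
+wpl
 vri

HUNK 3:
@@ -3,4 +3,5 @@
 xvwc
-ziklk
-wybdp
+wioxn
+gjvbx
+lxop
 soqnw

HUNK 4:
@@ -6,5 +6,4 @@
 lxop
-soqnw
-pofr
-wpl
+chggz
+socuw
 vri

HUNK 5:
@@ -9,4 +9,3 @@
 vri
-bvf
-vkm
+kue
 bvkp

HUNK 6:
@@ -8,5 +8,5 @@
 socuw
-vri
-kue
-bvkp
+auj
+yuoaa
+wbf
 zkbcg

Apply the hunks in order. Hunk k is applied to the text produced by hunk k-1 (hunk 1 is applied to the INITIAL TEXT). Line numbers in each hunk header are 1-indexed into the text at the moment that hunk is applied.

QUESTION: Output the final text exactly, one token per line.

Answer: ikbqw
txxok
xvwc
wioxn
gjvbx
lxop
chggz
socuw
auj
yuoaa
wbf
zkbcg

Derivation:
Hunk 1: at line 3 remove [myrw,yhko] add [wybdp,soqnw,pofr] -> 15 lines: ikbqw txxok xvwc ziklk wybdp soqnw pofr aprew lqyy hlscr vri bvf vkm bvkp zkbcg
Hunk 2: at line 7 remove [aprew,lqyy,hlscr] add [wpl] -> 13 lines: ikbqw txxok xvwc ziklk wybdp soqnw pofr wpl vri bvf vkm bvkp zkbcg
Hunk 3: at line 3 remove [ziklk,wybdp] add [wioxn,gjvbx,lxop] -> 14 lines: ikbqw txxok xvwc wioxn gjvbx lxop soqnw pofr wpl vri bvf vkm bvkp zkbcg
Hunk 4: at line 6 remove [soqnw,pofr,wpl] add [chggz,socuw] -> 13 lines: ikbqw txxok xvwc wioxn gjvbx lxop chggz socuw vri bvf vkm bvkp zkbcg
Hunk 5: at line 9 remove [bvf,vkm] add [kue] -> 12 lines: ikbqw txxok xvwc wioxn gjvbx lxop chggz socuw vri kue bvkp zkbcg
Hunk 6: at line 8 remove [vri,kue,bvkp] add [auj,yuoaa,wbf] -> 12 lines: ikbqw txxok xvwc wioxn gjvbx lxop chggz socuw auj yuoaa wbf zkbcg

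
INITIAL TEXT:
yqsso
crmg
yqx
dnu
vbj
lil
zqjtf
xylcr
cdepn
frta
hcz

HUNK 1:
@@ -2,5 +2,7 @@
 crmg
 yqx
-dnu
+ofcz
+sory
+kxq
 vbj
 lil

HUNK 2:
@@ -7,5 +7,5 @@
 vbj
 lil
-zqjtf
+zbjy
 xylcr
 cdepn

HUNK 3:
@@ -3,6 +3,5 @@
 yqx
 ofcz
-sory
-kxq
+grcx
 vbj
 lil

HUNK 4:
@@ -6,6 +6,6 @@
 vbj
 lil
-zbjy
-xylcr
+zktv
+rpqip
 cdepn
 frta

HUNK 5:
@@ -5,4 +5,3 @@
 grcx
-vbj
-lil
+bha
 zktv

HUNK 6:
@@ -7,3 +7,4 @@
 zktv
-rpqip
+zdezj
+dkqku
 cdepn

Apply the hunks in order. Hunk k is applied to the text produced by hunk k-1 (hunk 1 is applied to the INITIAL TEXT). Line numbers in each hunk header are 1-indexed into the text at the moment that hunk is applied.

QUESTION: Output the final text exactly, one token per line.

Answer: yqsso
crmg
yqx
ofcz
grcx
bha
zktv
zdezj
dkqku
cdepn
frta
hcz

Derivation:
Hunk 1: at line 2 remove [dnu] add [ofcz,sory,kxq] -> 13 lines: yqsso crmg yqx ofcz sory kxq vbj lil zqjtf xylcr cdepn frta hcz
Hunk 2: at line 7 remove [zqjtf] add [zbjy] -> 13 lines: yqsso crmg yqx ofcz sory kxq vbj lil zbjy xylcr cdepn frta hcz
Hunk 3: at line 3 remove [sory,kxq] add [grcx] -> 12 lines: yqsso crmg yqx ofcz grcx vbj lil zbjy xylcr cdepn frta hcz
Hunk 4: at line 6 remove [zbjy,xylcr] add [zktv,rpqip] -> 12 lines: yqsso crmg yqx ofcz grcx vbj lil zktv rpqip cdepn frta hcz
Hunk 5: at line 5 remove [vbj,lil] add [bha] -> 11 lines: yqsso crmg yqx ofcz grcx bha zktv rpqip cdepn frta hcz
Hunk 6: at line 7 remove [rpqip] add [zdezj,dkqku] -> 12 lines: yqsso crmg yqx ofcz grcx bha zktv zdezj dkqku cdepn frta hcz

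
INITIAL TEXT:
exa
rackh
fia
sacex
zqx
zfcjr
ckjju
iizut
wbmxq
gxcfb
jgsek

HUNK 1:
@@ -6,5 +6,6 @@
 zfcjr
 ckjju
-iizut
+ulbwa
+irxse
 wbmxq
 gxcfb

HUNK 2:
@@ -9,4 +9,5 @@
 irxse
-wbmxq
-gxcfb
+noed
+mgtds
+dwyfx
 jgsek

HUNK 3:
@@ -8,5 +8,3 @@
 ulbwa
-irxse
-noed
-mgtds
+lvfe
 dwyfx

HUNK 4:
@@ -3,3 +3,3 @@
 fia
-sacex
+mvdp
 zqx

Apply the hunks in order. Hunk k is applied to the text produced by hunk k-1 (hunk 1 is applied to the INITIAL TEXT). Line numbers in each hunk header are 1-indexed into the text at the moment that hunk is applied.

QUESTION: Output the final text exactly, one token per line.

Hunk 1: at line 6 remove [iizut] add [ulbwa,irxse] -> 12 lines: exa rackh fia sacex zqx zfcjr ckjju ulbwa irxse wbmxq gxcfb jgsek
Hunk 2: at line 9 remove [wbmxq,gxcfb] add [noed,mgtds,dwyfx] -> 13 lines: exa rackh fia sacex zqx zfcjr ckjju ulbwa irxse noed mgtds dwyfx jgsek
Hunk 3: at line 8 remove [irxse,noed,mgtds] add [lvfe] -> 11 lines: exa rackh fia sacex zqx zfcjr ckjju ulbwa lvfe dwyfx jgsek
Hunk 4: at line 3 remove [sacex] add [mvdp] -> 11 lines: exa rackh fia mvdp zqx zfcjr ckjju ulbwa lvfe dwyfx jgsek

Answer: exa
rackh
fia
mvdp
zqx
zfcjr
ckjju
ulbwa
lvfe
dwyfx
jgsek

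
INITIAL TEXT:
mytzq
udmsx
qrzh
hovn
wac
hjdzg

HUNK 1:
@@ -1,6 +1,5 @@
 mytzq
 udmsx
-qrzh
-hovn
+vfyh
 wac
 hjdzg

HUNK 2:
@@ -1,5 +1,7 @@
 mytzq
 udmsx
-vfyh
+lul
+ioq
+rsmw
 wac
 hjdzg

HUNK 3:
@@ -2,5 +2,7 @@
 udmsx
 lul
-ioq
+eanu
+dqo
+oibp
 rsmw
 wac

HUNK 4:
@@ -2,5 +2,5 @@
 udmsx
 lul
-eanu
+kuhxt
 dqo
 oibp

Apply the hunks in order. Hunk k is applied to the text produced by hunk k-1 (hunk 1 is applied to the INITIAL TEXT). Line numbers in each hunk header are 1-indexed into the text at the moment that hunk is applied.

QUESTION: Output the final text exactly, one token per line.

Answer: mytzq
udmsx
lul
kuhxt
dqo
oibp
rsmw
wac
hjdzg

Derivation:
Hunk 1: at line 1 remove [qrzh,hovn] add [vfyh] -> 5 lines: mytzq udmsx vfyh wac hjdzg
Hunk 2: at line 1 remove [vfyh] add [lul,ioq,rsmw] -> 7 lines: mytzq udmsx lul ioq rsmw wac hjdzg
Hunk 3: at line 2 remove [ioq] add [eanu,dqo,oibp] -> 9 lines: mytzq udmsx lul eanu dqo oibp rsmw wac hjdzg
Hunk 4: at line 2 remove [eanu] add [kuhxt] -> 9 lines: mytzq udmsx lul kuhxt dqo oibp rsmw wac hjdzg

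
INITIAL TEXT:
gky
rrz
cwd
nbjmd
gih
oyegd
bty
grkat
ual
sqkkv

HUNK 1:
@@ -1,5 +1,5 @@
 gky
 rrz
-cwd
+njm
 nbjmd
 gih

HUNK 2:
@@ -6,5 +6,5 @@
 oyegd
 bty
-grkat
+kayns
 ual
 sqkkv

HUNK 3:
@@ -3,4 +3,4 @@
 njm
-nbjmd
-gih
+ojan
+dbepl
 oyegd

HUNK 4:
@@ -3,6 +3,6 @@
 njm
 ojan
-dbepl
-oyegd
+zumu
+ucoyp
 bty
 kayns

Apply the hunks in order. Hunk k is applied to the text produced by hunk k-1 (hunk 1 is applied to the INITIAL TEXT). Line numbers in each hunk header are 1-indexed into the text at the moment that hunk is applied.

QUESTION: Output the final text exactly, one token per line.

Hunk 1: at line 1 remove [cwd] add [njm] -> 10 lines: gky rrz njm nbjmd gih oyegd bty grkat ual sqkkv
Hunk 2: at line 6 remove [grkat] add [kayns] -> 10 lines: gky rrz njm nbjmd gih oyegd bty kayns ual sqkkv
Hunk 3: at line 3 remove [nbjmd,gih] add [ojan,dbepl] -> 10 lines: gky rrz njm ojan dbepl oyegd bty kayns ual sqkkv
Hunk 4: at line 3 remove [dbepl,oyegd] add [zumu,ucoyp] -> 10 lines: gky rrz njm ojan zumu ucoyp bty kayns ual sqkkv

Answer: gky
rrz
njm
ojan
zumu
ucoyp
bty
kayns
ual
sqkkv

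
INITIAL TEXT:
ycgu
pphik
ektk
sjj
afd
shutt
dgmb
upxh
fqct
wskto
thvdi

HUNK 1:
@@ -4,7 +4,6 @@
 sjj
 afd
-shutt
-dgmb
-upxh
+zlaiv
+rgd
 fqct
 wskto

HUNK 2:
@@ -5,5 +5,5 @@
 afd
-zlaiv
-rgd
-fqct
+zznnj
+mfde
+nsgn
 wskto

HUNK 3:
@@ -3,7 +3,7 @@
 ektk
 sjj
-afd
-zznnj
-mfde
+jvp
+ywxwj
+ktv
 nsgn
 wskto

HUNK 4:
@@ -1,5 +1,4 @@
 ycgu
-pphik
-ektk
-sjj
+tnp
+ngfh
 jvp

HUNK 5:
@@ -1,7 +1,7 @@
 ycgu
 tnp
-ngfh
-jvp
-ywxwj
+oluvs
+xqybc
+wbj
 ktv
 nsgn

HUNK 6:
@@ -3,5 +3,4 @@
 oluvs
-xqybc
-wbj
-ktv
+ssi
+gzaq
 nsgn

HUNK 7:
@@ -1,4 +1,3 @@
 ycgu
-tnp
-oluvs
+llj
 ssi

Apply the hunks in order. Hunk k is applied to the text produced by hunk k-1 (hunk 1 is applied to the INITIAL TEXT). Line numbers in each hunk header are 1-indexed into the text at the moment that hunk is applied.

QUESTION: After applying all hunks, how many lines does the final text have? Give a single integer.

Answer: 7

Derivation:
Hunk 1: at line 4 remove [shutt,dgmb,upxh] add [zlaiv,rgd] -> 10 lines: ycgu pphik ektk sjj afd zlaiv rgd fqct wskto thvdi
Hunk 2: at line 5 remove [zlaiv,rgd,fqct] add [zznnj,mfde,nsgn] -> 10 lines: ycgu pphik ektk sjj afd zznnj mfde nsgn wskto thvdi
Hunk 3: at line 3 remove [afd,zznnj,mfde] add [jvp,ywxwj,ktv] -> 10 lines: ycgu pphik ektk sjj jvp ywxwj ktv nsgn wskto thvdi
Hunk 4: at line 1 remove [pphik,ektk,sjj] add [tnp,ngfh] -> 9 lines: ycgu tnp ngfh jvp ywxwj ktv nsgn wskto thvdi
Hunk 5: at line 1 remove [ngfh,jvp,ywxwj] add [oluvs,xqybc,wbj] -> 9 lines: ycgu tnp oluvs xqybc wbj ktv nsgn wskto thvdi
Hunk 6: at line 3 remove [xqybc,wbj,ktv] add [ssi,gzaq] -> 8 lines: ycgu tnp oluvs ssi gzaq nsgn wskto thvdi
Hunk 7: at line 1 remove [tnp,oluvs] add [llj] -> 7 lines: ycgu llj ssi gzaq nsgn wskto thvdi
Final line count: 7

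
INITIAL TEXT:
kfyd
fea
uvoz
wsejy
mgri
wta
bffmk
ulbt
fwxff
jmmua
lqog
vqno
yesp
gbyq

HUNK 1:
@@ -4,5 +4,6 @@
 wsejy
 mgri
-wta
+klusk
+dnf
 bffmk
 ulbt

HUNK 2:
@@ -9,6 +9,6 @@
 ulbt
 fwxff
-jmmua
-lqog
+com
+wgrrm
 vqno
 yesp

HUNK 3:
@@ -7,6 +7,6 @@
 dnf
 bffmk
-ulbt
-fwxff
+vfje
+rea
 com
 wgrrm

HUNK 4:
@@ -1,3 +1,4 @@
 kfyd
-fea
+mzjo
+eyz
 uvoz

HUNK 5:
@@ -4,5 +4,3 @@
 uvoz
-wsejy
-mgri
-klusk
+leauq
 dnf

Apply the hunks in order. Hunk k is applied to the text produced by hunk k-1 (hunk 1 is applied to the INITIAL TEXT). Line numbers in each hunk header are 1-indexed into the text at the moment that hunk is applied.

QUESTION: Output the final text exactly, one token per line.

Answer: kfyd
mzjo
eyz
uvoz
leauq
dnf
bffmk
vfje
rea
com
wgrrm
vqno
yesp
gbyq

Derivation:
Hunk 1: at line 4 remove [wta] add [klusk,dnf] -> 15 lines: kfyd fea uvoz wsejy mgri klusk dnf bffmk ulbt fwxff jmmua lqog vqno yesp gbyq
Hunk 2: at line 9 remove [jmmua,lqog] add [com,wgrrm] -> 15 lines: kfyd fea uvoz wsejy mgri klusk dnf bffmk ulbt fwxff com wgrrm vqno yesp gbyq
Hunk 3: at line 7 remove [ulbt,fwxff] add [vfje,rea] -> 15 lines: kfyd fea uvoz wsejy mgri klusk dnf bffmk vfje rea com wgrrm vqno yesp gbyq
Hunk 4: at line 1 remove [fea] add [mzjo,eyz] -> 16 lines: kfyd mzjo eyz uvoz wsejy mgri klusk dnf bffmk vfje rea com wgrrm vqno yesp gbyq
Hunk 5: at line 4 remove [wsejy,mgri,klusk] add [leauq] -> 14 lines: kfyd mzjo eyz uvoz leauq dnf bffmk vfje rea com wgrrm vqno yesp gbyq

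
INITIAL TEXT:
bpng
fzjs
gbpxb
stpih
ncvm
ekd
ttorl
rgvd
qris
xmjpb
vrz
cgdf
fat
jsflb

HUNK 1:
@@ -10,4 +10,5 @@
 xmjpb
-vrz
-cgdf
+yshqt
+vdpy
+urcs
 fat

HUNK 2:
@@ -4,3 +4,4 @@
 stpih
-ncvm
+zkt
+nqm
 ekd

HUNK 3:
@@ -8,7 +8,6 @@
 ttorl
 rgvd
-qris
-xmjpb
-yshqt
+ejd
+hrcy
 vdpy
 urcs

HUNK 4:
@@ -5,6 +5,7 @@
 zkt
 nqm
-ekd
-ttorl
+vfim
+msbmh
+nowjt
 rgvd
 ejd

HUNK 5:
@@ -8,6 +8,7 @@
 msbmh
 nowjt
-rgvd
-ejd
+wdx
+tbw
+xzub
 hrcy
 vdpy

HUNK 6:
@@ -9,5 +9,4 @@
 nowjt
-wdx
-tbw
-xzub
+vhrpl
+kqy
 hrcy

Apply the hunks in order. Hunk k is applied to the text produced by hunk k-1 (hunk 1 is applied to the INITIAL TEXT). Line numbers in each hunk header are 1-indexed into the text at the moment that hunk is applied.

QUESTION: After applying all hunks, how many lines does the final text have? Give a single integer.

Hunk 1: at line 10 remove [vrz,cgdf] add [yshqt,vdpy,urcs] -> 15 lines: bpng fzjs gbpxb stpih ncvm ekd ttorl rgvd qris xmjpb yshqt vdpy urcs fat jsflb
Hunk 2: at line 4 remove [ncvm] add [zkt,nqm] -> 16 lines: bpng fzjs gbpxb stpih zkt nqm ekd ttorl rgvd qris xmjpb yshqt vdpy urcs fat jsflb
Hunk 3: at line 8 remove [qris,xmjpb,yshqt] add [ejd,hrcy] -> 15 lines: bpng fzjs gbpxb stpih zkt nqm ekd ttorl rgvd ejd hrcy vdpy urcs fat jsflb
Hunk 4: at line 5 remove [ekd,ttorl] add [vfim,msbmh,nowjt] -> 16 lines: bpng fzjs gbpxb stpih zkt nqm vfim msbmh nowjt rgvd ejd hrcy vdpy urcs fat jsflb
Hunk 5: at line 8 remove [rgvd,ejd] add [wdx,tbw,xzub] -> 17 lines: bpng fzjs gbpxb stpih zkt nqm vfim msbmh nowjt wdx tbw xzub hrcy vdpy urcs fat jsflb
Hunk 6: at line 9 remove [wdx,tbw,xzub] add [vhrpl,kqy] -> 16 lines: bpng fzjs gbpxb stpih zkt nqm vfim msbmh nowjt vhrpl kqy hrcy vdpy urcs fat jsflb
Final line count: 16

Answer: 16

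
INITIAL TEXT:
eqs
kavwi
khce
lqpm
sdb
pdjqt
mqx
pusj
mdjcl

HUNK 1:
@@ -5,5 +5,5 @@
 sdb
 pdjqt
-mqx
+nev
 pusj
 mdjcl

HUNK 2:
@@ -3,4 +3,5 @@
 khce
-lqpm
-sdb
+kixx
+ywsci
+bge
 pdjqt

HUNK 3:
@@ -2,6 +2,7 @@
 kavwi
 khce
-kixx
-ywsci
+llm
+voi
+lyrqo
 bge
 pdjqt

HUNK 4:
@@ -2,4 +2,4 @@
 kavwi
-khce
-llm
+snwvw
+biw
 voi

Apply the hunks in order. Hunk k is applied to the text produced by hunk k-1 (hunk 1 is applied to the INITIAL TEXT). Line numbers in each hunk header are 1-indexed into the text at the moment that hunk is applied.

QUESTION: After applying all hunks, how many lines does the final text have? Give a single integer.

Answer: 11

Derivation:
Hunk 1: at line 5 remove [mqx] add [nev] -> 9 lines: eqs kavwi khce lqpm sdb pdjqt nev pusj mdjcl
Hunk 2: at line 3 remove [lqpm,sdb] add [kixx,ywsci,bge] -> 10 lines: eqs kavwi khce kixx ywsci bge pdjqt nev pusj mdjcl
Hunk 3: at line 2 remove [kixx,ywsci] add [llm,voi,lyrqo] -> 11 lines: eqs kavwi khce llm voi lyrqo bge pdjqt nev pusj mdjcl
Hunk 4: at line 2 remove [khce,llm] add [snwvw,biw] -> 11 lines: eqs kavwi snwvw biw voi lyrqo bge pdjqt nev pusj mdjcl
Final line count: 11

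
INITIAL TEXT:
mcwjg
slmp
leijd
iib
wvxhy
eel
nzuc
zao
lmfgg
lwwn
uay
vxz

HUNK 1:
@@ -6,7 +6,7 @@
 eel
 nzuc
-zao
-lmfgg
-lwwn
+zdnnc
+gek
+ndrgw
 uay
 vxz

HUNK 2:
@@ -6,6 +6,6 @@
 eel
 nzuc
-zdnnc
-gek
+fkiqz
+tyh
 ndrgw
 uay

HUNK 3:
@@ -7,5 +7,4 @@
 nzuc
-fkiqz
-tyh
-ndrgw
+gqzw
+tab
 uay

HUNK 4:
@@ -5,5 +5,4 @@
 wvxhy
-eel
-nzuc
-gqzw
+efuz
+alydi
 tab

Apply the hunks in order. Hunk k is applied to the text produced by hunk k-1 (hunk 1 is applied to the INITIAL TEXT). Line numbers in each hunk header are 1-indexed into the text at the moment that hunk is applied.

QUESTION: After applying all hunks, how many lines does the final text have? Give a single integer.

Hunk 1: at line 6 remove [zao,lmfgg,lwwn] add [zdnnc,gek,ndrgw] -> 12 lines: mcwjg slmp leijd iib wvxhy eel nzuc zdnnc gek ndrgw uay vxz
Hunk 2: at line 6 remove [zdnnc,gek] add [fkiqz,tyh] -> 12 lines: mcwjg slmp leijd iib wvxhy eel nzuc fkiqz tyh ndrgw uay vxz
Hunk 3: at line 7 remove [fkiqz,tyh,ndrgw] add [gqzw,tab] -> 11 lines: mcwjg slmp leijd iib wvxhy eel nzuc gqzw tab uay vxz
Hunk 4: at line 5 remove [eel,nzuc,gqzw] add [efuz,alydi] -> 10 lines: mcwjg slmp leijd iib wvxhy efuz alydi tab uay vxz
Final line count: 10

Answer: 10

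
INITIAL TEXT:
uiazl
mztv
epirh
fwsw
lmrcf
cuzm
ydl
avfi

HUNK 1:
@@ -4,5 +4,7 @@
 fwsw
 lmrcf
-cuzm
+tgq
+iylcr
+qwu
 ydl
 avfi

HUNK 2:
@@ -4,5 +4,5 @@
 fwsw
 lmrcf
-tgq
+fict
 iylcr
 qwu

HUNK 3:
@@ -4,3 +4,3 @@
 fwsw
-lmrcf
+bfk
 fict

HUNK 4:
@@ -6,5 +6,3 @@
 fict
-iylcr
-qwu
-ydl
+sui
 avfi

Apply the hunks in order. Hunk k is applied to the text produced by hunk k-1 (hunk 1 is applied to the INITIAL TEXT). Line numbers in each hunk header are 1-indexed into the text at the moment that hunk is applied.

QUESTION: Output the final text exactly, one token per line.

Answer: uiazl
mztv
epirh
fwsw
bfk
fict
sui
avfi

Derivation:
Hunk 1: at line 4 remove [cuzm] add [tgq,iylcr,qwu] -> 10 lines: uiazl mztv epirh fwsw lmrcf tgq iylcr qwu ydl avfi
Hunk 2: at line 4 remove [tgq] add [fict] -> 10 lines: uiazl mztv epirh fwsw lmrcf fict iylcr qwu ydl avfi
Hunk 3: at line 4 remove [lmrcf] add [bfk] -> 10 lines: uiazl mztv epirh fwsw bfk fict iylcr qwu ydl avfi
Hunk 4: at line 6 remove [iylcr,qwu,ydl] add [sui] -> 8 lines: uiazl mztv epirh fwsw bfk fict sui avfi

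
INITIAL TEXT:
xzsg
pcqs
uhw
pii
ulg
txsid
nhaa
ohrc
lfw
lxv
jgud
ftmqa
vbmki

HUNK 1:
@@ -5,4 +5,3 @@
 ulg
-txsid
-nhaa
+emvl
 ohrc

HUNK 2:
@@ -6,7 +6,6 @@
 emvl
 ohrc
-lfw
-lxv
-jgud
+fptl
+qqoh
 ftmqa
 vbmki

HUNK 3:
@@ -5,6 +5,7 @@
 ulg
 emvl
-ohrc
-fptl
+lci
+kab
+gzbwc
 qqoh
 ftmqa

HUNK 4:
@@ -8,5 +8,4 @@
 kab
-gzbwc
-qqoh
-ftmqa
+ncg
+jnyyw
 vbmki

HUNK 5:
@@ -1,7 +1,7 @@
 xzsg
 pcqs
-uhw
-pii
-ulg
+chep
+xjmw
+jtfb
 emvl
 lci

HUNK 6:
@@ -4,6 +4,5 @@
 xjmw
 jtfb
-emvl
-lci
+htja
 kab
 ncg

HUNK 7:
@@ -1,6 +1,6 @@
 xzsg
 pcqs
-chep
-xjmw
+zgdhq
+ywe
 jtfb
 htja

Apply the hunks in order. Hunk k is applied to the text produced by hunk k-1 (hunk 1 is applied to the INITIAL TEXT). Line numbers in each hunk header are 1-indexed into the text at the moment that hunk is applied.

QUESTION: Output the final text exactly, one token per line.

Answer: xzsg
pcqs
zgdhq
ywe
jtfb
htja
kab
ncg
jnyyw
vbmki

Derivation:
Hunk 1: at line 5 remove [txsid,nhaa] add [emvl] -> 12 lines: xzsg pcqs uhw pii ulg emvl ohrc lfw lxv jgud ftmqa vbmki
Hunk 2: at line 6 remove [lfw,lxv,jgud] add [fptl,qqoh] -> 11 lines: xzsg pcqs uhw pii ulg emvl ohrc fptl qqoh ftmqa vbmki
Hunk 3: at line 5 remove [ohrc,fptl] add [lci,kab,gzbwc] -> 12 lines: xzsg pcqs uhw pii ulg emvl lci kab gzbwc qqoh ftmqa vbmki
Hunk 4: at line 8 remove [gzbwc,qqoh,ftmqa] add [ncg,jnyyw] -> 11 lines: xzsg pcqs uhw pii ulg emvl lci kab ncg jnyyw vbmki
Hunk 5: at line 1 remove [uhw,pii,ulg] add [chep,xjmw,jtfb] -> 11 lines: xzsg pcqs chep xjmw jtfb emvl lci kab ncg jnyyw vbmki
Hunk 6: at line 4 remove [emvl,lci] add [htja] -> 10 lines: xzsg pcqs chep xjmw jtfb htja kab ncg jnyyw vbmki
Hunk 7: at line 1 remove [chep,xjmw] add [zgdhq,ywe] -> 10 lines: xzsg pcqs zgdhq ywe jtfb htja kab ncg jnyyw vbmki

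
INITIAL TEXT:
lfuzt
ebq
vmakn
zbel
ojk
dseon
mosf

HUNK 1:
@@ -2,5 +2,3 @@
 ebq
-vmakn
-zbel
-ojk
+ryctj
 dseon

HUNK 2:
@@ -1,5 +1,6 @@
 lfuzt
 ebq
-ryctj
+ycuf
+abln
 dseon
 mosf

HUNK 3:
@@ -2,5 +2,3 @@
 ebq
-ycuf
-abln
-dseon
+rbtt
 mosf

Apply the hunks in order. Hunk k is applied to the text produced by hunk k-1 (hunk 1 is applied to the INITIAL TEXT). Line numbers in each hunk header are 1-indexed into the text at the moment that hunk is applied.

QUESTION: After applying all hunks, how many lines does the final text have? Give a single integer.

Answer: 4

Derivation:
Hunk 1: at line 2 remove [vmakn,zbel,ojk] add [ryctj] -> 5 lines: lfuzt ebq ryctj dseon mosf
Hunk 2: at line 1 remove [ryctj] add [ycuf,abln] -> 6 lines: lfuzt ebq ycuf abln dseon mosf
Hunk 3: at line 2 remove [ycuf,abln,dseon] add [rbtt] -> 4 lines: lfuzt ebq rbtt mosf
Final line count: 4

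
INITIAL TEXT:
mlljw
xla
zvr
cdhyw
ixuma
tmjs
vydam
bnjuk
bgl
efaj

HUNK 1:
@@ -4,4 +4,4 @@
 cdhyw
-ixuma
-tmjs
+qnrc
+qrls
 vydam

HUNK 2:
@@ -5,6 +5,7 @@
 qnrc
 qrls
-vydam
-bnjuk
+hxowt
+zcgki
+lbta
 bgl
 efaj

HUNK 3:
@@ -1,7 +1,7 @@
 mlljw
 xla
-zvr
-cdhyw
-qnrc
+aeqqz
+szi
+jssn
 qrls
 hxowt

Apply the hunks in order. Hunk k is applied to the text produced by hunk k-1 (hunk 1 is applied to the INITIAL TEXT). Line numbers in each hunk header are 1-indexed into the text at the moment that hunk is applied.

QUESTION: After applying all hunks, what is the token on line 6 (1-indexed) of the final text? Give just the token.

Hunk 1: at line 4 remove [ixuma,tmjs] add [qnrc,qrls] -> 10 lines: mlljw xla zvr cdhyw qnrc qrls vydam bnjuk bgl efaj
Hunk 2: at line 5 remove [vydam,bnjuk] add [hxowt,zcgki,lbta] -> 11 lines: mlljw xla zvr cdhyw qnrc qrls hxowt zcgki lbta bgl efaj
Hunk 3: at line 1 remove [zvr,cdhyw,qnrc] add [aeqqz,szi,jssn] -> 11 lines: mlljw xla aeqqz szi jssn qrls hxowt zcgki lbta bgl efaj
Final line 6: qrls

Answer: qrls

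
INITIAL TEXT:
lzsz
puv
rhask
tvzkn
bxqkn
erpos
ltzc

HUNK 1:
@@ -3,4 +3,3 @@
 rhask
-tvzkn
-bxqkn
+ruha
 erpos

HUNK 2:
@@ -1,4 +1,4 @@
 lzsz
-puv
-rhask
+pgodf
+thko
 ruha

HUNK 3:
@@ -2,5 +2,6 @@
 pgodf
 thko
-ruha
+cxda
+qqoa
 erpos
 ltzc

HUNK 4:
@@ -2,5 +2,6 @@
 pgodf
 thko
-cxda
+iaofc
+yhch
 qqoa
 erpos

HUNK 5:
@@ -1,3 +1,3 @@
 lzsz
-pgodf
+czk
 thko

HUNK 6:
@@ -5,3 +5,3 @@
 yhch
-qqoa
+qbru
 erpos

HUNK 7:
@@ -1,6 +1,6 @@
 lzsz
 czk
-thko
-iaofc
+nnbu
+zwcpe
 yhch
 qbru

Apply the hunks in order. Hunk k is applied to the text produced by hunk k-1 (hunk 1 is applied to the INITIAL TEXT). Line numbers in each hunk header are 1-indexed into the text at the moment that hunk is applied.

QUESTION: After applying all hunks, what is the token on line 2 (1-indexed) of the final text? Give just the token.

Answer: czk

Derivation:
Hunk 1: at line 3 remove [tvzkn,bxqkn] add [ruha] -> 6 lines: lzsz puv rhask ruha erpos ltzc
Hunk 2: at line 1 remove [puv,rhask] add [pgodf,thko] -> 6 lines: lzsz pgodf thko ruha erpos ltzc
Hunk 3: at line 2 remove [ruha] add [cxda,qqoa] -> 7 lines: lzsz pgodf thko cxda qqoa erpos ltzc
Hunk 4: at line 2 remove [cxda] add [iaofc,yhch] -> 8 lines: lzsz pgodf thko iaofc yhch qqoa erpos ltzc
Hunk 5: at line 1 remove [pgodf] add [czk] -> 8 lines: lzsz czk thko iaofc yhch qqoa erpos ltzc
Hunk 6: at line 5 remove [qqoa] add [qbru] -> 8 lines: lzsz czk thko iaofc yhch qbru erpos ltzc
Hunk 7: at line 1 remove [thko,iaofc] add [nnbu,zwcpe] -> 8 lines: lzsz czk nnbu zwcpe yhch qbru erpos ltzc
Final line 2: czk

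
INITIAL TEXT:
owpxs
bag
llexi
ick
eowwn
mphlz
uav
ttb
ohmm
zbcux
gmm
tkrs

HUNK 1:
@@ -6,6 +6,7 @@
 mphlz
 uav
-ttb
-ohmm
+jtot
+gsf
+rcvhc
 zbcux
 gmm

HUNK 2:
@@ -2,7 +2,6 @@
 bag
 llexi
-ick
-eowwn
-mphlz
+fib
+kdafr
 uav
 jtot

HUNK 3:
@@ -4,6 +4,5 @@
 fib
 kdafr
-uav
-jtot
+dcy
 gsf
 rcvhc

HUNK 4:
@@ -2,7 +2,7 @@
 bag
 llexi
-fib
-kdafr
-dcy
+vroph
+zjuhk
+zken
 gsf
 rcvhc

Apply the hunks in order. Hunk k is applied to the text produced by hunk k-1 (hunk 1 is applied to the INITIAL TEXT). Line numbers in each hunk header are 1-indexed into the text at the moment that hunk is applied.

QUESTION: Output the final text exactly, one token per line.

Answer: owpxs
bag
llexi
vroph
zjuhk
zken
gsf
rcvhc
zbcux
gmm
tkrs

Derivation:
Hunk 1: at line 6 remove [ttb,ohmm] add [jtot,gsf,rcvhc] -> 13 lines: owpxs bag llexi ick eowwn mphlz uav jtot gsf rcvhc zbcux gmm tkrs
Hunk 2: at line 2 remove [ick,eowwn,mphlz] add [fib,kdafr] -> 12 lines: owpxs bag llexi fib kdafr uav jtot gsf rcvhc zbcux gmm tkrs
Hunk 3: at line 4 remove [uav,jtot] add [dcy] -> 11 lines: owpxs bag llexi fib kdafr dcy gsf rcvhc zbcux gmm tkrs
Hunk 4: at line 2 remove [fib,kdafr,dcy] add [vroph,zjuhk,zken] -> 11 lines: owpxs bag llexi vroph zjuhk zken gsf rcvhc zbcux gmm tkrs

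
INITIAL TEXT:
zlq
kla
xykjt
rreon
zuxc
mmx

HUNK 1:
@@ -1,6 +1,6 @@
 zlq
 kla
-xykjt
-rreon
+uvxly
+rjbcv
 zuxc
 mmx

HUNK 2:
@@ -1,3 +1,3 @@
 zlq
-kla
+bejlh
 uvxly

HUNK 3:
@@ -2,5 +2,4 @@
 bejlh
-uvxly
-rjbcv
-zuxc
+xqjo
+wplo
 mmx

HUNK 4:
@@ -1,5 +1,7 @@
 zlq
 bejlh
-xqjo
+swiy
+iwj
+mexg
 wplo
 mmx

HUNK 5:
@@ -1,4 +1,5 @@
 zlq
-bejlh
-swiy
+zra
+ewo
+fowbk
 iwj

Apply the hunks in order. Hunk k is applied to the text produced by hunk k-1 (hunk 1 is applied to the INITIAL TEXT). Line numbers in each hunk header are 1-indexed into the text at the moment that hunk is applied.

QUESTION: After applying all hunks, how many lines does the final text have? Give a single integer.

Answer: 8

Derivation:
Hunk 1: at line 1 remove [xykjt,rreon] add [uvxly,rjbcv] -> 6 lines: zlq kla uvxly rjbcv zuxc mmx
Hunk 2: at line 1 remove [kla] add [bejlh] -> 6 lines: zlq bejlh uvxly rjbcv zuxc mmx
Hunk 3: at line 2 remove [uvxly,rjbcv,zuxc] add [xqjo,wplo] -> 5 lines: zlq bejlh xqjo wplo mmx
Hunk 4: at line 1 remove [xqjo] add [swiy,iwj,mexg] -> 7 lines: zlq bejlh swiy iwj mexg wplo mmx
Hunk 5: at line 1 remove [bejlh,swiy] add [zra,ewo,fowbk] -> 8 lines: zlq zra ewo fowbk iwj mexg wplo mmx
Final line count: 8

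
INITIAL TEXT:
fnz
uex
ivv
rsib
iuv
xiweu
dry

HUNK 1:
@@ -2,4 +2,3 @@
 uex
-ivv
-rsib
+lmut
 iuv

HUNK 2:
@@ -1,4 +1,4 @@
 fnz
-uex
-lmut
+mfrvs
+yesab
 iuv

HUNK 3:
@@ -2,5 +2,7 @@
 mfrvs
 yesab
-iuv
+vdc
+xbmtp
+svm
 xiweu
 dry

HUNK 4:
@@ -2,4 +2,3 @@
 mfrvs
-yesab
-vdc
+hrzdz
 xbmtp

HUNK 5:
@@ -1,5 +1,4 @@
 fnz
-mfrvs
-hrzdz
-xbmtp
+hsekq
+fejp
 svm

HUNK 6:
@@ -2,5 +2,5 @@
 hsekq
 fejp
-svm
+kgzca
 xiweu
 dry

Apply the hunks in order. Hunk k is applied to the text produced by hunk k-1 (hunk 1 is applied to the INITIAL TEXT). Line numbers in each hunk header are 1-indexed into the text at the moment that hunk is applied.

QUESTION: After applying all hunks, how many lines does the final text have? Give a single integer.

Hunk 1: at line 2 remove [ivv,rsib] add [lmut] -> 6 lines: fnz uex lmut iuv xiweu dry
Hunk 2: at line 1 remove [uex,lmut] add [mfrvs,yesab] -> 6 lines: fnz mfrvs yesab iuv xiweu dry
Hunk 3: at line 2 remove [iuv] add [vdc,xbmtp,svm] -> 8 lines: fnz mfrvs yesab vdc xbmtp svm xiweu dry
Hunk 4: at line 2 remove [yesab,vdc] add [hrzdz] -> 7 lines: fnz mfrvs hrzdz xbmtp svm xiweu dry
Hunk 5: at line 1 remove [mfrvs,hrzdz,xbmtp] add [hsekq,fejp] -> 6 lines: fnz hsekq fejp svm xiweu dry
Hunk 6: at line 2 remove [svm] add [kgzca] -> 6 lines: fnz hsekq fejp kgzca xiweu dry
Final line count: 6

Answer: 6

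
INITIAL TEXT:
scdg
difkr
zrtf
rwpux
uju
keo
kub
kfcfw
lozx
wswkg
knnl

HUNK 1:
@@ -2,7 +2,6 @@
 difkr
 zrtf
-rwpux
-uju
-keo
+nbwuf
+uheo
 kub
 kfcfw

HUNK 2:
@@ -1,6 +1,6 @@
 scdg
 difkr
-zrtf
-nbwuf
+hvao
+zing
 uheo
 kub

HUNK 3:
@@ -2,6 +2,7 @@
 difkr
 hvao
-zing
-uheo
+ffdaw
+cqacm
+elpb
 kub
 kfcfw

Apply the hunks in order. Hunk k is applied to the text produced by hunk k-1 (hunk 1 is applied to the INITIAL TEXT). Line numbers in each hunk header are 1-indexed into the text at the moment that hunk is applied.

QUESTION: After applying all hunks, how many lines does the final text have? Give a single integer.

Answer: 11

Derivation:
Hunk 1: at line 2 remove [rwpux,uju,keo] add [nbwuf,uheo] -> 10 lines: scdg difkr zrtf nbwuf uheo kub kfcfw lozx wswkg knnl
Hunk 2: at line 1 remove [zrtf,nbwuf] add [hvao,zing] -> 10 lines: scdg difkr hvao zing uheo kub kfcfw lozx wswkg knnl
Hunk 3: at line 2 remove [zing,uheo] add [ffdaw,cqacm,elpb] -> 11 lines: scdg difkr hvao ffdaw cqacm elpb kub kfcfw lozx wswkg knnl
Final line count: 11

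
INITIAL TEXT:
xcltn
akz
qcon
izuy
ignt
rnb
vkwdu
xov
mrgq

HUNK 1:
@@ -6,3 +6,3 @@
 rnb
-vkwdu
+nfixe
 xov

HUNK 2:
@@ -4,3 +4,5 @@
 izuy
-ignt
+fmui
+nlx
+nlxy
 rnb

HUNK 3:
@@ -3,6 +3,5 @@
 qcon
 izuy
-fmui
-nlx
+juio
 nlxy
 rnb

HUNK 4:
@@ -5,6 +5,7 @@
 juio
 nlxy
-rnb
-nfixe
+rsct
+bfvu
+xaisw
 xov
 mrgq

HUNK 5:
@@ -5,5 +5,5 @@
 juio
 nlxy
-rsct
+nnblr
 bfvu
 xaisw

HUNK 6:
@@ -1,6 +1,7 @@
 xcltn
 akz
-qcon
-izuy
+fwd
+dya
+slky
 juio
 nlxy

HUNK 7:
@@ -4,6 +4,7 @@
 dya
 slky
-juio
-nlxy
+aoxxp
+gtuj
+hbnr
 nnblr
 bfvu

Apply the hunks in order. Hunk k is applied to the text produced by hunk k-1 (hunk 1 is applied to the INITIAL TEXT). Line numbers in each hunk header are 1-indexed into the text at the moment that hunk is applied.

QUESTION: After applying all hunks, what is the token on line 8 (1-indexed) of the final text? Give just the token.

Hunk 1: at line 6 remove [vkwdu] add [nfixe] -> 9 lines: xcltn akz qcon izuy ignt rnb nfixe xov mrgq
Hunk 2: at line 4 remove [ignt] add [fmui,nlx,nlxy] -> 11 lines: xcltn akz qcon izuy fmui nlx nlxy rnb nfixe xov mrgq
Hunk 3: at line 3 remove [fmui,nlx] add [juio] -> 10 lines: xcltn akz qcon izuy juio nlxy rnb nfixe xov mrgq
Hunk 4: at line 5 remove [rnb,nfixe] add [rsct,bfvu,xaisw] -> 11 lines: xcltn akz qcon izuy juio nlxy rsct bfvu xaisw xov mrgq
Hunk 5: at line 5 remove [rsct] add [nnblr] -> 11 lines: xcltn akz qcon izuy juio nlxy nnblr bfvu xaisw xov mrgq
Hunk 6: at line 1 remove [qcon,izuy] add [fwd,dya,slky] -> 12 lines: xcltn akz fwd dya slky juio nlxy nnblr bfvu xaisw xov mrgq
Hunk 7: at line 4 remove [juio,nlxy] add [aoxxp,gtuj,hbnr] -> 13 lines: xcltn akz fwd dya slky aoxxp gtuj hbnr nnblr bfvu xaisw xov mrgq
Final line 8: hbnr

Answer: hbnr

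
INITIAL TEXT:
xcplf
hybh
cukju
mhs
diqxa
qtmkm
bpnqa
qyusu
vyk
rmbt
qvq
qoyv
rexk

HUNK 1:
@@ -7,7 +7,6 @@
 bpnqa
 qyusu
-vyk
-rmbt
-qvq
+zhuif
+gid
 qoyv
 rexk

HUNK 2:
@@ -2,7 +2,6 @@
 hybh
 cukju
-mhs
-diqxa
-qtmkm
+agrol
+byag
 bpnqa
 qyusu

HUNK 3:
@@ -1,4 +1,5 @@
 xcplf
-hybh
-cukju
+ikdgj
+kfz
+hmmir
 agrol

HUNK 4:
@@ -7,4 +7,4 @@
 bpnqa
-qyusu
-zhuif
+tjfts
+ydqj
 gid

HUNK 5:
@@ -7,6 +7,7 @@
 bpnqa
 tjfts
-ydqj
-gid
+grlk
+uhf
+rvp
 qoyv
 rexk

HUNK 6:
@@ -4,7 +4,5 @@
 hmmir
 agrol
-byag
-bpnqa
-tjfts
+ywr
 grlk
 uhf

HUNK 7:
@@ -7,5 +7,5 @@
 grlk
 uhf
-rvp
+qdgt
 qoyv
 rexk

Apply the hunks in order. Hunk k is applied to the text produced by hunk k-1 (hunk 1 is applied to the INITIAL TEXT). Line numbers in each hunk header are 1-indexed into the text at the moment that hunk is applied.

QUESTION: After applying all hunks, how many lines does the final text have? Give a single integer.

Answer: 11

Derivation:
Hunk 1: at line 7 remove [vyk,rmbt,qvq] add [zhuif,gid] -> 12 lines: xcplf hybh cukju mhs diqxa qtmkm bpnqa qyusu zhuif gid qoyv rexk
Hunk 2: at line 2 remove [mhs,diqxa,qtmkm] add [agrol,byag] -> 11 lines: xcplf hybh cukju agrol byag bpnqa qyusu zhuif gid qoyv rexk
Hunk 3: at line 1 remove [hybh,cukju] add [ikdgj,kfz,hmmir] -> 12 lines: xcplf ikdgj kfz hmmir agrol byag bpnqa qyusu zhuif gid qoyv rexk
Hunk 4: at line 7 remove [qyusu,zhuif] add [tjfts,ydqj] -> 12 lines: xcplf ikdgj kfz hmmir agrol byag bpnqa tjfts ydqj gid qoyv rexk
Hunk 5: at line 7 remove [ydqj,gid] add [grlk,uhf,rvp] -> 13 lines: xcplf ikdgj kfz hmmir agrol byag bpnqa tjfts grlk uhf rvp qoyv rexk
Hunk 6: at line 4 remove [byag,bpnqa,tjfts] add [ywr] -> 11 lines: xcplf ikdgj kfz hmmir agrol ywr grlk uhf rvp qoyv rexk
Hunk 7: at line 7 remove [rvp] add [qdgt] -> 11 lines: xcplf ikdgj kfz hmmir agrol ywr grlk uhf qdgt qoyv rexk
Final line count: 11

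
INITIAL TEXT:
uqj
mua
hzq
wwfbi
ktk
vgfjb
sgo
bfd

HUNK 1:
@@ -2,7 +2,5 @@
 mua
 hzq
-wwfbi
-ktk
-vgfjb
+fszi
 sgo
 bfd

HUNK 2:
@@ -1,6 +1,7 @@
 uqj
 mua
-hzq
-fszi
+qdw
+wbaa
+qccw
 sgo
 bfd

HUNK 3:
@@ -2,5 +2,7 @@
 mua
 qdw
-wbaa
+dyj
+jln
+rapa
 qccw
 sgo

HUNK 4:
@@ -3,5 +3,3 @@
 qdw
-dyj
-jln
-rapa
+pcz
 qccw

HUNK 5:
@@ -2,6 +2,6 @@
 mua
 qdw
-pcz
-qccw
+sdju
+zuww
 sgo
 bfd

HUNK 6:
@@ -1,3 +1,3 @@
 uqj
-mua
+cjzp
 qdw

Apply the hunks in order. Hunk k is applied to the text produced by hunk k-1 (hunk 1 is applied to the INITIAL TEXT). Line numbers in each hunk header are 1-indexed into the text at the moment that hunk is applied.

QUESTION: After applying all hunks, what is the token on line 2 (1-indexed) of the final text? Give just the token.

Answer: cjzp

Derivation:
Hunk 1: at line 2 remove [wwfbi,ktk,vgfjb] add [fszi] -> 6 lines: uqj mua hzq fszi sgo bfd
Hunk 2: at line 1 remove [hzq,fszi] add [qdw,wbaa,qccw] -> 7 lines: uqj mua qdw wbaa qccw sgo bfd
Hunk 3: at line 2 remove [wbaa] add [dyj,jln,rapa] -> 9 lines: uqj mua qdw dyj jln rapa qccw sgo bfd
Hunk 4: at line 3 remove [dyj,jln,rapa] add [pcz] -> 7 lines: uqj mua qdw pcz qccw sgo bfd
Hunk 5: at line 2 remove [pcz,qccw] add [sdju,zuww] -> 7 lines: uqj mua qdw sdju zuww sgo bfd
Hunk 6: at line 1 remove [mua] add [cjzp] -> 7 lines: uqj cjzp qdw sdju zuww sgo bfd
Final line 2: cjzp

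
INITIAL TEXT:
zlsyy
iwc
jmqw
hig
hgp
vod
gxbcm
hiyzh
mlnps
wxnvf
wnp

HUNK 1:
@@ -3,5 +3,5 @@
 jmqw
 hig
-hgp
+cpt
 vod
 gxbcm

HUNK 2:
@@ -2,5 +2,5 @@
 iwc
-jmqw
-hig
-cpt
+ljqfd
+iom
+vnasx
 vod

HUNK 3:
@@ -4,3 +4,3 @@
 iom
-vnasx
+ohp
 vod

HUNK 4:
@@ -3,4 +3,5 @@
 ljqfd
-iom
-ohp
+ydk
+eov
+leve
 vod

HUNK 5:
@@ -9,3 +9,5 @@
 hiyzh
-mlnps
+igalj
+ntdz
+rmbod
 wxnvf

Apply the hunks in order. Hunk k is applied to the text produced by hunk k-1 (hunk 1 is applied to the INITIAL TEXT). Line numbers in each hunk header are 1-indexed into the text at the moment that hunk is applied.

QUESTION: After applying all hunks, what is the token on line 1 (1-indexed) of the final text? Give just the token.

Hunk 1: at line 3 remove [hgp] add [cpt] -> 11 lines: zlsyy iwc jmqw hig cpt vod gxbcm hiyzh mlnps wxnvf wnp
Hunk 2: at line 2 remove [jmqw,hig,cpt] add [ljqfd,iom,vnasx] -> 11 lines: zlsyy iwc ljqfd iom vnasx vod gxbcm hiyzh mlnps wxnvf wnp
Hunk 3: at line 4 remove [vnasx] add [ohp] -> 11 lines: zlsyy iwc ljqfd iom ohp vod gxbcm hiyzh mlnps wxnvf wnp
Hunk 4: at line 3 remove [iom,ohp] add [ydk,eov,leve] -> 12 lines: zlsyy iwc ljqfd ydk eov leve vod gxbcm hiyzh mlnps wxnvf wnp
Hunk 5: at line 9 remove [mlnps] add [igalj,ntdz,rmbod] -> 14 lines: zlsyy iwc ljqfd ydk eov leve vod gxbcm hiyzh igalj ntdz rmbod wxnvf wnp
Final line 1: zlsyy

Answer: zlsyy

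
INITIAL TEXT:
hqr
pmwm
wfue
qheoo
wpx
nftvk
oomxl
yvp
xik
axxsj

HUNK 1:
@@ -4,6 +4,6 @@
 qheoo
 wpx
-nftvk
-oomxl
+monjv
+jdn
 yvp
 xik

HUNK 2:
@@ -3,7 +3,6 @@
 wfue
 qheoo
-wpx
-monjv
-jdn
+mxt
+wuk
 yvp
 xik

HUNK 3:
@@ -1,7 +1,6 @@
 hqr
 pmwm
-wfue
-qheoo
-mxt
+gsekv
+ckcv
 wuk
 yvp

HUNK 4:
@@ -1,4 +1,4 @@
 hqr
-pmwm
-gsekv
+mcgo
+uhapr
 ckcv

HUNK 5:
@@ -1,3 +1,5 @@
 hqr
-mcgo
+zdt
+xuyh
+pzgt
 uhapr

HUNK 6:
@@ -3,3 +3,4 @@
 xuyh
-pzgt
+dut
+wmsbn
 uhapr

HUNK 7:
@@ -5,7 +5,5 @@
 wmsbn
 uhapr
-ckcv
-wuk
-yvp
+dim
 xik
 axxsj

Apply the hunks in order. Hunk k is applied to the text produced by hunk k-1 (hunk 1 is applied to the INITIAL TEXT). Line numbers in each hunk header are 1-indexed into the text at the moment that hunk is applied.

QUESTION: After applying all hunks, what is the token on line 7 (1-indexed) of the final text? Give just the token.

Answer: dim

Derivation:
Hunk 1: at line 4 remove [nftvk,oomxl] add [monjv,jdn] -> 10 lines: hqr pmwm wfue qheoo wpx monjv jdn yvp xik axxsj
Hunk 2: at line 3 remove [wpx,monjv,jdn] add [mxt,wuk] -> 9 lines: hqr pmwm wfue qheoo mxt wuk yvp xik axxsj
Hunk 3: at line 1 remove [wfue,qheoo,mxt] add [gsekv,ckcv] -> 8 lines: hqr pmwm gsekv ckcv wuk yvp xik axxsj
Hunk 4: at line 1 remove [pmwm,gsekv] add [mcgo,uhapr] -> 8 lines: hqr mcgo uhapr ckcv wuk yvp xik axxsj
Hunk 5: at line 1 remove [mcgo] add [zdt,xuyh,pzgt] -> 10 lines: hqr zdt xuyh pzgt uhapr ckcv wuk yvp xik axxsj
Hunk 6: at line 3 remove [pzgt] add [dut,wmsbn] -> 11 lines: hqr zdt xuyh dut wmsbn uhapr ckcv wuk yvp xik axxsj
Hunk 7: at line 5 remove [ckcv,wuk,yvp] add [dim] -> 9 lines: hqr zdt xuyh dut wmsbn uhapr dim xik axxsj
Final line 7: dim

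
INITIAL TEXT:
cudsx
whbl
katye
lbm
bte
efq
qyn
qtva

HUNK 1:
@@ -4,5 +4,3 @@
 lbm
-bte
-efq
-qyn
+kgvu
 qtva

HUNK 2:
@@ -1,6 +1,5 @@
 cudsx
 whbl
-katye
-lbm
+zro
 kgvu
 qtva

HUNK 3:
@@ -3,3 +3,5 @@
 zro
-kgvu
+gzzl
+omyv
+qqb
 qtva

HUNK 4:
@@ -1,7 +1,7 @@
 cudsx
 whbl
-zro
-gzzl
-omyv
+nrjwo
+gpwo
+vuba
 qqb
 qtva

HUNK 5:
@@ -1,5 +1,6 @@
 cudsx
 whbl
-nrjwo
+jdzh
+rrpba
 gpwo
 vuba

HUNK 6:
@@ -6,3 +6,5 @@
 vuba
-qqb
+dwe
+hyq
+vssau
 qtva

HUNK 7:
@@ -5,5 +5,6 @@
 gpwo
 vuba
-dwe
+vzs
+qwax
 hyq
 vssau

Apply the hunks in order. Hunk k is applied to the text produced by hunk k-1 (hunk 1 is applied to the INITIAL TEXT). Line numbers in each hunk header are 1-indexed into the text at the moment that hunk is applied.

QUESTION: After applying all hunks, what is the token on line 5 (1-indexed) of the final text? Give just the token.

Answer: gpwo

Derivation:
Hunk 1: at line 4 remove [bte,efq,qyn] add [kgvu] -> 6 lines: cudsx whbl katye lbm kgvu qtva
Hunk 2: at line 1 remove [katye,lbm] add [zro] -> 5 lines: cudsx whbl zro kgvu qtva
Hunk 3: at line 3 remove [kgvu] add [gzzl,omyv,qqb] -> 7 lines: cudsx whbl zro gzzl omyv qqb qtva
Hunk 4: at line 1 remove [zro,gzzl,omyv] add [nrjwo,gpwo,vuba] -> 7 lines: cudsx whbl nrjwo gpwo vuba qqb qtva
Hunk 5: at line 1 remove [nrjwo] add [jdzh,rrpba] -> 8 lines: cudsx whbl jdzh rrpba gpwo vuba qqb qtva
Hunk 6: at line 6 remove [qqb] add [dwe,hyq,vssau] -> 10 lines: cudsx whbl jdzh rrpba gpwo vuba dwe hyq vssau qtva
Hunk 7: at line 5 remove [dwe] add [vzs,qwax] -> 11 lines: cudsx whbl jdzh rrpba gpwo vuba vzs qwax hyq vssau qtva
Final line 5: gpwo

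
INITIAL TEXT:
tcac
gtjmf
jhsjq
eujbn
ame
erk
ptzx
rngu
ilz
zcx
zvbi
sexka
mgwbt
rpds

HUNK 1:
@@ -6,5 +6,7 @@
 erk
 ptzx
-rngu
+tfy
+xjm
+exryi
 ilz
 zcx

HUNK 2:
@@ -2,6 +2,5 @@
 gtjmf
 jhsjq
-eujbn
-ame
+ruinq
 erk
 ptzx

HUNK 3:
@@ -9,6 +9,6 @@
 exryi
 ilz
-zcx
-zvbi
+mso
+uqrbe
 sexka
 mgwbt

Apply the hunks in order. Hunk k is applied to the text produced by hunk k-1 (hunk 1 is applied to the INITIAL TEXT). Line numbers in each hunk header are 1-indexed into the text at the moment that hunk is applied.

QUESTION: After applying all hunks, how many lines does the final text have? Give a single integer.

Answer: 15

Derivation:
Hunk 1: at line 6 remove [rngu] add [tfy,xjm,exryi] -> 16 lines: tcac gtjmf jhsjq eujbn ame erk ptzx tfy xjm exryi ilz zcx zvbi sexka mgwbt rpds
Hunk 2: at line 2 remove [eujbn,ame] add [ruinq] -> 15 lines: tcac gtjmf jhsjq ruinq erk ptzx tfy xjm exryi ilz zcx zvbi sexka mgwbt rpds
Hunk 3: at line 9 remove [zcx,zvbi] add [mso,uqrbe] -> 15 lines: tcac gtjmf jhsjq ruinq erk ptzx tfy xjm exryi ilz mso uqrbe sexka mgwbt rpds
Final line count: 15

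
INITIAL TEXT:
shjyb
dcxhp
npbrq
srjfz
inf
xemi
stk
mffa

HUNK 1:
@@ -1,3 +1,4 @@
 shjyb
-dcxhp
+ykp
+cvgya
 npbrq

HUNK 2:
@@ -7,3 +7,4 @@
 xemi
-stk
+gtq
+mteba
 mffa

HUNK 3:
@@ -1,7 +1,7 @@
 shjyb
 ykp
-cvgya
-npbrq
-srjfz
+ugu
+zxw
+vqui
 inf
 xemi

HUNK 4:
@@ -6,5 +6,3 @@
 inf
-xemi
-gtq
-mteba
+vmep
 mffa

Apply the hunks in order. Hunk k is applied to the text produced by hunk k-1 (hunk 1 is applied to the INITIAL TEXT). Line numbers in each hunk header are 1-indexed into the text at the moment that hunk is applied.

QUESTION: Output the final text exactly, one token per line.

Answer: shjyb
ykp
ugu
zxw
vqui
inf
vmep
mffa

Derivation:
Hunk 1: at line 1 remove [dcxhp] add [ykp,cvgya] -> 9 lines: shjyb ykp cvgya npbrq srjfz inf xemi stk mffa
Hunk 2: at line 7 remove [stk] add [gtq,mteba] -> 10 lines: shjyb ykp cvgya npbrq srjfz inf xemi gtq mteba mffa
Hunk 3: at line 1 remove [cvgya,npbrq,srjfz] add [ugu,zxw,vqui] -> 10 lines: shjyb ykp ugu zxw vqui inf xemi gtq mteba mffa
Hunk 4: at line 6 remove [xemi,gtq,mteba] add [vmep] -> 8 lines: shjyb ykp ugu zxw vqui inf vmep mffa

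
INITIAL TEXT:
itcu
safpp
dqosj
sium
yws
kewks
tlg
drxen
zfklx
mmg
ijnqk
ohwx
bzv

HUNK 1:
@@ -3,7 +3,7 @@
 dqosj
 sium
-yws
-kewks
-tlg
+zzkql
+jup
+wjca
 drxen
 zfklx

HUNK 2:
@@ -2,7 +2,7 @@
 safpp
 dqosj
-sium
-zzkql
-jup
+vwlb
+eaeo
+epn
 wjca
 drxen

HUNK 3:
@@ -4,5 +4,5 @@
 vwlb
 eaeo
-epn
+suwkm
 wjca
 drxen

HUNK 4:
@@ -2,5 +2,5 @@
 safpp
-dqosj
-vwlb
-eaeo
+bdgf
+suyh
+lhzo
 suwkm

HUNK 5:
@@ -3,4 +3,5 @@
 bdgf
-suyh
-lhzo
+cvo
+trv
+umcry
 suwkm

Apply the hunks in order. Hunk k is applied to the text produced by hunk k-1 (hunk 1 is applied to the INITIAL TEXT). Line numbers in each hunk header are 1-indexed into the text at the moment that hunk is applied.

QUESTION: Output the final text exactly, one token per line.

Hunk 1: at line 3 remove [yws,kewks,tlg] add [zzkql,jup,wjca] -> 13 lines: itcu safpp dqosj sium zzkql jup wjca drxen zfklx mmg ijnqk ohwx bzv
Hunk 2: at line 2 remove [sium,zzkql,jup] add [vwlb,eaeo,epn] -> 13 lines: itcu safpp dqosj vwlb eaeo epn wjca drxen zfklx mmg ijnqk ohwx bzv
Hunk 3: at line 4 remove [epn] add [suwkm] -> 13 lines: itcu safpp dqosj vwlb eaeo suwkm wjca drxen zfklx mmg ijnqk ohwx bzv
Hunk 4: at line 2 remove [dqosj,vwlb,eaeo] add [bdgf,suyh,lhzo] -> 13 lines: itcu safpp bdgf suyh lhzo suwkm wjca drxen zfklx mmg ijnqk ohwx bzv
Hunk 5: at line 3 remove [suyh,lhzo] add [cvo,trv,umcry] -> 14 lines: itcu safpp bdgf cvo trv umcry suwkm wjca drxen zfklx mmg ijnqk ohwx bzv

Answer: itcu
safpp
bdgf
cvo
trv
umcry
suwkm
wjca
drxen
zfklx
mmg
ijnqk
ohwx
bzv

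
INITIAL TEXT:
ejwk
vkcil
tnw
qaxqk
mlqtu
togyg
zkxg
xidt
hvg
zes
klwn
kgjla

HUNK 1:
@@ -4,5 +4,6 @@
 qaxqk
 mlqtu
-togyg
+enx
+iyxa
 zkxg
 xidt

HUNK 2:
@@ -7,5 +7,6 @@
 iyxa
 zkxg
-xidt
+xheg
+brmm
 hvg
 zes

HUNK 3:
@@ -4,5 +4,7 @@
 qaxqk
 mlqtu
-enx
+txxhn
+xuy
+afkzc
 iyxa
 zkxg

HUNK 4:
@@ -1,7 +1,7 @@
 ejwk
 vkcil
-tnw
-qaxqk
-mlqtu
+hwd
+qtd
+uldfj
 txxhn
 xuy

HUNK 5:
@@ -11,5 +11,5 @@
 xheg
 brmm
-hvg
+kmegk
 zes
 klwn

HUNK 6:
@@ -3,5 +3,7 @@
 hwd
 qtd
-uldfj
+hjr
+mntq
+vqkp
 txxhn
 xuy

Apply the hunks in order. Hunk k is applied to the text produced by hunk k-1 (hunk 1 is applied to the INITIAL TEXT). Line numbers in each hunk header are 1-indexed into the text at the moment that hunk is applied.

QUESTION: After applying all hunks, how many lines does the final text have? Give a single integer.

Hunk 1: at line 4 remove [togyg] add [enx,iyxa] -> 13 lines: ejwk vkcil tnw qaxqk mlqtu enx iyxa zkxg xidt hvg zes klwn kgjla
Hunk 2: at line 7 remove [xidt] add [xheg,brmm] -> 14 lines: ejwk vkcil tnw qaxqk mlqtu enx iyxa zkxg xheg brmm hvg zes klwn kgjla
Hunk 3: at line 4 remove [enx] add [txxhn,xuy,afkzc] -> 16 lines: ejwk vkcil tnw qaxqk mlqtu txxhn xuy afkzc iyxa zkxg xheg brmm hvg zes klwn kgjla
Hunk 4: at line 1 remove [tnw,qaxqk,mlqtu] add [hwd,qtd,uldfj] -> 16 lines: ejwk vkcil hwd qtd uldfj txxhn xuy afkzc iyxa zkxg xheg brmm hvg zes klwn kgjla
Hunk 5: at line 11 remove [hvg] add [kmegk] -> 16 lines: ejwk vkcil hwd qtd uldfj txxhn xuy afkzc iyxa zkxg xheg brmm kmegk zes klwn kgjla
Hunk 6: at line 3 remove [uldfj] add [hjr,mntq,vqkp] -> 18 lines: ejwk vkcil hwd qtd hjr mntq vqkp txxhn xuy afkzc iyxa zkxg xheg brmm kmegk zes klwn kgjla
Final line count: 18

Answer: 18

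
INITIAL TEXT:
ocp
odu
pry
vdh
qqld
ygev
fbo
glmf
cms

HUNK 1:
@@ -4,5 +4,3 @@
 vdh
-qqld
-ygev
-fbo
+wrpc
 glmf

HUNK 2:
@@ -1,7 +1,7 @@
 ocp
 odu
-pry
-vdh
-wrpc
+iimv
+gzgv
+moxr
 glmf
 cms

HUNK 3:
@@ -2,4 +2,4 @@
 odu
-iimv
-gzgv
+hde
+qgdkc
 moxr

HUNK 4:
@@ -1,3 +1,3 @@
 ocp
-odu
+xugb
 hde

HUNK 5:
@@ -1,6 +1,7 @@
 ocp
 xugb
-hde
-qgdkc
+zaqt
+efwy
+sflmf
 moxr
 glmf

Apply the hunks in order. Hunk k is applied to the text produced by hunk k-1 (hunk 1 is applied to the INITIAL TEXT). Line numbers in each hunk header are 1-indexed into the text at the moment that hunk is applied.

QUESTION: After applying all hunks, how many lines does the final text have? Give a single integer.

Hunk 1: at line 4 remove [qqld,ygev,fbo] add [wrpc] -> 7 lines: ocp odu pry vdh wrpc glmf cms
Hunk 2: at line 1 remove [pry,vdh,wrpc] add [iimv,gzgv,moxr] -> 7 lines: ocp odu iimv gzgv moxr glmf cms
Hunk 3: at line 2 remove [iimv,gzgv] add [hde,qgdkc] -> 7 lines: ocp odu hde qgdkc moxr glmf cms
Hunk 4: at line 1 remove [odu] add [xugb] -> 7 lines: ocp xugb hde qgdkc moxr glmf cms
Hunk 5: at line 1 remove [hde,qgdkc] add [zaqt,efwy,sflmf] -> 8 lines: ocp xugb zaqt efwy sflmf moxr glmf cms
Final line count: 8

Answer: 8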